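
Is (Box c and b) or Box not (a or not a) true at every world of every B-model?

Tableau for the negation not ((Box c and b) or Box not (a or not a)):
1. not ((Box c and b) or Box not (a or not a)), 0
2. not (Box c and b), 0
3. not Box not (a or not a), 0
4. not b, 0
5. a or not a, 1
6. not a, 1
Accessibility: 0R0, 0R1, 1R0, 1R1
The negation has an open branch (countermodel exists).

Invalid (countermodel exists)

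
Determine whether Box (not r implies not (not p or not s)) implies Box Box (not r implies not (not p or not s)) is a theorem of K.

Tableau for the negation not (Box (not r implies not (not p or not s)) implies Box Box (not r implies not (not p or not s))):
1. not (Box (not r implies not (not p or not s)) implies Box Box (not r implies not (not p or not s))), u
2. Box (not r implies not (not p or not s)), u
3. not Box Box (not r implies not (not p or not s)), u
4. not Box (not r implies not (not p or not s)), v
5. not r implies not (not p or not s), v
6. not (not p or not s), v
7. p, v
8. s, v
9. not (not r implies not (not p or not s)), w
10. not r, w
11. not p or not s, w
12. not s, w
Accessibility: uRv, vRw
The negation has an open branch (countermodel exists).

Invalid (countermodel exists)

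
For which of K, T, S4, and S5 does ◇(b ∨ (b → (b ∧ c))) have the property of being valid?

T, S4, S5

K-tableau for the negation ¬◇(b ∨ (b → (b ∧ c))):
1. ¬◇(b ∨ (b → (b ∧ c))), u
Complete open branch: countermodel on a K-frame, so not valid in K.
T-tableau for the negation ¬◇(b ∨ (b → (b ∧ c))):
1. ¬◇(b ∨ (b → (b ∧ c))), u
2. ¬(b ∨ (b → (b ∧ c))), u
3. ¬b, u
4. ¬(b → (b ∧ c)), u
5. b, u
6. ¬(b ∧ c), u
Accessibility: uRu
Branch closes: b and ¬b both at u.
Every branch closes (one shown): valid in T, hence also in S4, S5 (every theorem of T is a theorem of S4 and S5).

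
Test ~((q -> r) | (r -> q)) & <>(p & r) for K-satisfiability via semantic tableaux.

Unsatisfiable (every branch closes)

1. ~((q -> r) | (r -> q)) & <>(p & r), w0
2. ~((q -> r) | (r -> q)), w0
3. <>(p & r), w0
4. ~(q -> r), w0
5. ~(r -> q), w0
6. q, w0
7. ~r, w0
8. r, w0
9. ~q, w0
Branch closes: r and ~r both at w0.
(One branch shown.) All branches close.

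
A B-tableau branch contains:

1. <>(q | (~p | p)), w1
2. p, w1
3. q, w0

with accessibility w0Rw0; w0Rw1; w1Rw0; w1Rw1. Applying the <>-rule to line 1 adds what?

a fresh world w2 with w1Rw2, and q | (~p | p) at w2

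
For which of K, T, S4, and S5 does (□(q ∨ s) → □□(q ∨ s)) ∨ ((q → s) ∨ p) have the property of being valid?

T-tableau for the negation ¬((□(q ∨ s) → □□(q ∨ s)) ∨ ((q → s) ∨ p)):
1. ¬((□(q ∨ s) → □□(q ∨ s)) ∨ ((q → s) ∨ p)), u
2. ¬(□(q ∨ s) → □□(q ∨ s)), u
3. ¬((q → s) ∨ p), u
4. □(q ∨ s), u
5. ¬□□(q ∨ s), u
6. ¬(q → s), u
7. ¬p, u
8. q, u
9. ¬s, u
10. q ∨ s, u
11. ¬□(q ∨ s), v
12. q ∨ s, v
13. s, v
14. ¬(q ∨ s), w
15. ¬q, w
16. ¬s, w
Accessibility: uRu, uRv, vRv, vRw, wRw
Complete open branch: countermodel on a T-frame, so not valid in T, nor in K (the same frame is also a K-frame).
S4-tableau for the negation ¬((□(q ∨ s) → □□(q ∨ s)) ∨ ((q → s) ∨ p)):
1. ¬((□(q ∨ s) → □□(q ∨ s)) ∨ ((q → s) ∨ p)), u
2. ¬(□(q ∨ s) → □□(q ∨ s)), u
3. ¬((q → s) ∨ p), u
4. □(q ∨ s), u
5. ¬□□(q ∨ s), u
6. ¬(q → s), u
7. ¬p, u
8. q, u
9. ¬s, u
10. q ∨ s, u
11. ¬□(q ∨ s), v
12. q ∨ s, v
13. s, v
14. ¬(q ∨ s), w
15. ¬q, w
16. ¬s, w
17. q ∨ s, w
18. s, w
Accessibility: uRu, uRv, uRw, vRv, vRw, wRw
Branch closes: s and ¬s both at w.
Every branch closes (one shown): valid in S4, hence also in S5 (every theorem of S4 is a theorem of S5).

S4, S5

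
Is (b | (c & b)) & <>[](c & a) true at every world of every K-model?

Not valid

Tableau for the negation ~((b | (c & b)) & <>[](c & a)):
1. ~((b | (c & b)) & <>[](c & a)), w0
2. ~<>[](c & a), w0   [~&-rule on 1 (branches; this branch)]
The negation has an open branch (countermodel exists).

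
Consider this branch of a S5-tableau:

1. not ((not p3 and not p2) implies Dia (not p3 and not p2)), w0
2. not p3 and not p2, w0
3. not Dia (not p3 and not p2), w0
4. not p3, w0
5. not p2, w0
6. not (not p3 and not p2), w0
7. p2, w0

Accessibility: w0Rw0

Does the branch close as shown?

Yes, closed

Both p2 and not p2 appear at w0.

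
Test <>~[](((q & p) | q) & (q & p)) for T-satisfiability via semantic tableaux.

Yes, satisfiable

1. <>~[](((q & p) | q) & (q & p)), u
2. ~[](((q & p) | q) & (q & p)), v
3. ~(((q & p) | q) & (q & p)), w
4. ~(q & p), w
5. ~p, w
Accessibility: uRu, uRv, vRv, vRw, wRw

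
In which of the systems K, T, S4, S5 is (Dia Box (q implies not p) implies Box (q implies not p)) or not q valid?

S5

S5-tableau for the negation not ((Dia Box (q implies not p) implies Box (q implies not p)) or not q):
1. not ((Dia Box (q implies not p) implies Box (q implies not p)) or not q), 0
2. not (Dia Box (q implies not p) implies Box (q implies not p)), 0
3. q, 0
4. Dia Box (q implies not p), 0
5. not Box (q implies not p), 0
6. Box (q implies not p), 1
7. q implies not p, 0
8. q implies not p, 1
9. not p, 0
10. not p, 1
11. not (q implies not p), 2
12. q, 2
13. p, 2
14. q implies not p, 2
15. not p, 2
Accessibility: 0R0, 0R1, 0R2, 1R0, 1R1, 1R2, 2R0, 2R1, 2R2
Branch closes: p and not p both at 2.
Every branch closes (one shown): valid in S5.
S4-tableau for the negation not ((Dia Box (q implies not p) implies Box (q implies not p)) or not q):
1. not ((Dia Box (q implies not p) implies Box (q implies not p)) or not q), 0
2. not (Dia Box (q implies not p) implies Box (q implies not p)), 0
3. q, 0
4. Dia Box (q implies not p), 0
5. not Box (q implies not p), 0
6. Box (q implies not p), 1
7. q implies not p, 1
8. not p, 1
9. not (q implies not p), 2
10. q, 2
11. p, 2
Accessibility: 0R0, 0R1, 0R2, 1R1, 2R2
Complete open branch: countermodel on an S4-frame, so not valid in S4, nor in K, T (the same frame is also a K-frame and a T-frame).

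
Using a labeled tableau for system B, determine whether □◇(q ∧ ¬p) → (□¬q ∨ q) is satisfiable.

1. □◇(q ∧ ¬p) → (□¬q ∨ q), w0
2. □¬q ∨ q, w0
3. q, w0
Accessibility: w0Rw0

Satisfiable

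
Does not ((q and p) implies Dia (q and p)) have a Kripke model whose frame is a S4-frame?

Unsatisfiable (every branch closes)

1. not ((q and p) implies Dia (q and p)), u
2. q and p, u
3. not Dia (q and p), u
4. q, u
5. p, u
6. not (q and p), u
7. not p, u
Accessibility: uRu
Branch closes: p and not p both at u.
All branches of the tableau close; one closing branch shown above.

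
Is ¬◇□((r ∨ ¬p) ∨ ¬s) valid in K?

No, not valid

Tableau for the negation ◇□((r ∨ ¬p) ∨ ¬s):
1. ◇□((r ∨ ¬p) ∨ ¬s), w0
2. □((r ∨ ¬p) ∨ ¬s), w1   [◇-rule on 1: fresh world w1, w0Rw1]
Accessibility: w0Rw1
The negation has an open branch (countermodel exists).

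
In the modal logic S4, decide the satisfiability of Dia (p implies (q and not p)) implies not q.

1. Dia (p implies (q and not p)) implies not q, 0
2. not q, 0   [implies-rule on 1 (branches; this branch)]
Accessibility: 0R0

Satisfiable (open branch found)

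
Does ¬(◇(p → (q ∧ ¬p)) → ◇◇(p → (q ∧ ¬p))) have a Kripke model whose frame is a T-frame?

1. ¬(◇(p → (q ∧ ¬p)) → ◇◇(p → (q ∧ ¬p))), 0
2. ◇(p → (q ∧ ¬p)), 0
3. ¬◇◇(p → (q ∧ ¬p)), 0
4. ¬◇(p → (q ∧ ¬p)), 0
5. ¬(p → (q ∧ ¬p)), 0
6. p, 0
7. ¬(q ∧ ¬p), 0
8. p → (q ∧ ¬p), 1
9. ¬◇(p → (q ∧ ¬p)), 1
10. ¬(p → (q ∧ ¬p)), 1
11. p, 1
12. ¬(q ∧ ¬p), 1
13. q ∧ ¬p, 1
14. q, 1
15. ¬p, 1
Accessibility: 0R0, 0R1, 1R1
Branch closes: p and ¬p both at 1.
Every branch closes; the branch above is one of them.

Unsatisfiable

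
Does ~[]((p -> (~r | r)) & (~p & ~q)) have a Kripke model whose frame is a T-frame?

1. ~[]((p -> (~r | r)) & (~p & ~q)), w0
2. ~((p -> (~r | r)) & (~p & ~q)), w1   [~[]-rule on 1: fresh world w1, w0Rw1]
3. ~(~p & ~q), w1   [~&-rule on 2 (branches; this branch)]
4. q, w1   [~&-rule on 3 (branches; this branch)]
Accessibility: w0Rw0, w0Rw1, w1Rw1

Satisfiable (open branch found)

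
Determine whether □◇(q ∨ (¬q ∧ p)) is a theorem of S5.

Not valid

Tableau for the negation ¬□◇(q ∨ (¬q ∧ p)):
1. ¬□◇(q ∨ (¬q ∧ p)), 0
2. ¬◇(q ∨ (¬q ∧ p)), 1
3. ¬(q ∨ (¬q ∧ p)), 0
4. ¬q, 0
5. ¬(¬q ∧ p), 0
6. ¬(q ∨ (¬q ∧ p)), 1
7. ¬q, 1
8. ¬(¬q ∧ p), 1
9. ¬p, 0
10. ¬p, 1
Accessibility: 0R0, 0R1, 1R0, 1R1
The negation has an open branch (countermodel exists).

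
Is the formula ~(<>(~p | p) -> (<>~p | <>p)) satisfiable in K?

Unsatisfiable (every branch closes)

1. ~(<>(~p | p) -> (<>~p | <>p)), 0
2. <>(~p | p), 0   [~->-rule on 1]
3. ~(<>~p | <>p), 0   [~->-rule on 1]
4. ~<>~p, 0   [~|-rule on 3]
5. ~<>p, 0   [~|-rule on 3]
6. ~p | p, 1   [<>-rule on 2: fresh world 1, 0R1]
7. p, 1   [~<>-rule on 4 via 0R1]
8. ~p, 1   [~<>-rule on 5 via 0R1]
Accessibility: 0R1
Branch closes: p and ~p both at 1.
(One branch shown.) All branches close.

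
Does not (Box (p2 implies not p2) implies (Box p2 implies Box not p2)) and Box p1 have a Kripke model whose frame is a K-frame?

Unsatisfiable (every branch closes)

1. not (Box (p2 implies not p2) implies (Box p2 implies Box not p2)) and Box p1, u
2. not (Box (p2 implies not p2) implies (Box p2 implies Box not p2)), u
3. Box p1, u
4. Box (p2 implies not p2), u
5. not (Box p2 implies Box not p2), u
6. Box p2, u
7. not Box not p2, u
8. p2, v
9. p1, v
10. p2 implies not p2, v
11. not p2, v
Accessibility: uRv
Branch closes: p2 and not p2 both at v.
Every branch closes; the branch above is one of them.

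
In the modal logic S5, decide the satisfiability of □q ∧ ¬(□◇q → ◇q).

Unsatisfiable

1. □q ∧ ¬(□◇q → ◇q), 0
2. □q, 0   [∧-rule on 1]
3. ¬(□◇q → ◇q), 0   [∧-rule on 1]
4. □◇q, 0   [¬→-rule on 3]
5. ¬◇q, 0   [¬→-rule on 3]
6. q, 0   [□-rule on 2 via 0R0]
7. ◇q, 0   [□-rule on 4 via 0R0]
8. ¬q, 0   [¬◇-rule on 5 via 0R0]
Accessibility: 0R0
Branch closes: q and ¬q both at 0.
All branches of the tableau close; one closing branch shown above.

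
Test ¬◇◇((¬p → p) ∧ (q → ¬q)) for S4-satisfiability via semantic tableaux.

1. ¬◇◇((¬p → p) ∧ (q → ¬q)), 0
2. ¬◇((¬p → p) ∧ (q → ¬q)), 0   [¬◇-rule on 1 via 0R0]
3. ¬((¬p → p) ∧ (q → ¬q)), 0   [¬◇-rule on 2 via 0R0]
4. ¬(q → ¬q), 0   [¬∧-rule on 3 (branches; this branch)]
5. q, 0   [¬→-rule on 4]
Accessibility: 0R0

Yes, satisfiable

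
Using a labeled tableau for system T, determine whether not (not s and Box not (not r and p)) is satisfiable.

Yes, satisfiable

1. not (not s and Box not (not r and p)), u
2. not Box not (not r and p), u   [neg-and-rule on 1 (branches; this branch)]
3. not r and p, v   [neg-Box-rule on 2: fresh world v, uRv]
4. not r, v   [and-rule on 3]
5. p, v   [and-rule on 3]
Accessibility: uRu, uRv, vRv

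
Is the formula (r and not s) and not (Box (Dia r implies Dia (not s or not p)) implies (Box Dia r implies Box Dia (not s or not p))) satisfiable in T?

1. (r and not s) and not (Box (Dia r implies Dia (not s or not p)) implies (Box Dia r implies Box Dia (not s or not p))), u
2. r and not s, u   [and-rule on 1]
3. not (Box (Dia r implies Dia (not s or not p)) implies (Box Dia r implies Box Dia (not s or not p))), u   [and-rule on 1]
4. r, u   [and-rule on 2]
5. not s, u   [and-rule on 2]
6. Box (Dia r implies Dia (not s or not p)), u   [neg-implies-rule on 3]
7. not (Box Dia r implies Box Dia (not s or not p)), u   [neg-implies-rule on 3]
8. Box Dia r, u   [neg-implies-rule on 7]
9. not Box Dia (not s or not p), u   [neg-implies-rule on 7]
10. Dia r implies Dia (not s or not p), u   [Box-rule on 6 via uRu]
11. Dia r, u   [Box-rule on 8 via uRu]
12. Dia (not s or not p), u   [implies-rule on 10 (branches; this branch)]
13. not Dia (not s or not p), v   [neg-Box-rule on 9: fresh world v, uRv]
14. Dia r implies Dia (not s or not p), v   [Box-rule on 6 via uRv]
15. Dia r, v   [Box-rule on 8 via uRv]
16. not (not s or not p), v   [neg-Dia-rule on 13 via vRv]
17. s, v   [neg-or-rule on 16]
18. p, v   [neg-or-rule on 16]
19. Dia (not s or not p), v   [implies-rule on 14 (branches; this branch)]
20. r, w   [Dia-rule on 11: fresh world w, uRw]
21. Dia r implies Dia (not s or not p), w   [Box-rule on 6 via uRw]
22. Dia r, w   [Box-rule on 8 via uRw]
23. Dia (not s or not p), w   [implies-rule on 21 (branches; this branch)]
24. not s or not p, x   [Dia-rule on 12: fresh world x, uRx]
25. Dia r implies Dia (not s or not p), x   [Box-rule on 6 via uRx]
26. Dia r, x   [Box-rule on 8 via uRx]
27. not p, x   [or-rule on 24 (branches; this branch)]
28. not Dia r, x   [implies-rule on 25 (branches; this branch)]
29. not r, x   [neg-Dia-rule on 28 via xRx]
30. r, y   [Dia-rule on 15: fresh world y, vRy]
31. not (not s or not p), y   [neg-Dia-rule on 13 via vRy]
32. s, y   [neg-or-rule on 31]
33. p, y   [neg-or-rule on 31]
34. not s or not p, z   [Dia-rule on 19: fresh world z, vRz]
35. not (not s or not p), z   [neg-Dia-rule on 13 via vRz]
36. s, z   [neg-or-rule on 35]
37. p, z   [neg-or-rule on 35]
38. not p, z   [or-rule on 34 (branches; this branch)]
Accessibility: uRu, uRv, uRw, uRx, vRv, vRy, vRz, wRw, xRx, yRy, zRz
Branch closes: p and not p both at z.
(One branch shown.) All branches close.

No, unsatisfiable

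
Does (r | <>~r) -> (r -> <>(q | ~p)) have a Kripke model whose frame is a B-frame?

Yes, satisfiable

1. (r | <>~r) -> (r -> <>(q | ~p)), w0
2. r -> <>(q | ~p), w0
3. <>(q | ~p), w0
4. q | ~p, w1
5. ~p, w1
Accessibility: w0Rw0, w0Rw1, w1Rw0, w1Rw1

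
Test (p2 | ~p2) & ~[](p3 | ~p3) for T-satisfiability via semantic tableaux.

Unsatisfiable

1. (p2 | ~p2) & ~[](p3 | ~p3), 0
2. p2 | ~p2, 0
3. ~[](p3 | ~p3), 0
4. ~p2, 0
5. ~(p3 | ~p3), 1
6. ~p3, 1
7. p3, 1
Accessibility: 0R0, 0R1, 1R1
Branch closes: p3 and ~p3 both at 1.
(One branch shown.) All branches close.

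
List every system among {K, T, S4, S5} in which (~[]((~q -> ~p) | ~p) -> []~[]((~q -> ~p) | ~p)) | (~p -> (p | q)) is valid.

S4-tableau for the negation ~((~[]((~q -> ~p) | ~p) -> []~[]((~q -> ~p) | ~p)) | (~p -> (p | q))):
1. ~((~[]((~q -> ~p) | ~p) -> []~[]((~q -> ~p) | ~p)) | (~p -> (p | q))), w0
2. ~(~[]((~q -> ~p) | ~p) -> []~[]((~q -> ~p) | ~p)), w0   [~|-rule on 1]
3. ~(~p -> (p | q)), w0   [~|-rule on 1]
4. ~[]((~q -> ~p) | ~p), w0   [~->-rule on 2]
5. ~[]~[]((~q -> ~p) | ~p), w0   [~->-rule on 2]
6. ~p, w0   [~->-rule on 3]
7. ~(p | q), w0   [~->-rule on 3]
8. ~q, w0   [~|-rule on 7]
9. ~((~q -> ~p) | ~p), w1   [~[]-rule on 4: fresh world w1, w0Rw1]
10. ~(~q -> ~p), w1   [~|-rule on 9]
11. p, w1   [~|-rule on 9]
12. ~q, w1   [~->-rule on 10]
13. []((~q -> ~p) | ~p), w2   [~[]-rule on 5: fresh world w2, w0Rw2]
14. (~q -> ~p) | ~p, w2   [[]-rule on 13 via w2Rw2]
15. ~p, w2   [|-rule on 14 (branches; this branch)]
Accessibility: w0Rw0, w0Rw1, w0Rw2, w1Rw1, w2Rw2
Complete open branch: countermodel on an S4-frame, so not valid in S4, nor in K, T (the same frame is also a K-frame and a T-frame).
S5-tableau for the negation ~((~[]((~q -> ~p) | ~p) -> []~[]((~q -> ~p) | ~p)) | (~p -> (p | q))):
1. ~((~[]((~q -> ~p) | ~p) -> []~[]((~q -> ~p) | ~p)) | (~p -> (p | q))), w0
2. ~(~[]((~q -> ~p) | ~p) -> []~[]((~q -> ~p) | ~p)), w0   [~|-rule on 1]
3. ~(~p -> (p | q)), w0   [~|-rule on 1]
4. ~[]((~q -> ~p) | ~p), w0   [~->-rule on 2]
5. ~[]~[]((~q -> ~p) | ~p), w0   [~->-rule on 2]
6. ~p, w0   [~->-rule on 3]
7. ~(p | q), w0   [~->-rule on 3]
8. ~q, w0   [~|-rule on 7]
9. ~((~q -> ~p) | ~p), w1   [~[]-rule on 4: fresh world w1, w0Rw1]
10. ~(~q -> ~p), w1   [~|-rule on 9]
11. p, w1   [~|-rule on 9]
12. ~q, w1   [~->-rule on 10]
13. []((~q -> ~p) | ~p), w2   [~[]-rule on 5: fresh world w2, w0Rw2]
14. (~q -> ~p) | ~p, w0   [[]-rule on 13 via w2Rw0]
15. (~q -> ~p) | ~p, w1   [[]-rule on 13 via w2Rw1]
16. (~q -> ~p) | ~p, w2   [[]-rule on 13 via w2Rw2]
17. ~q -> ~p, w0   [|-rule on 14 (branches; this branch)]
18. ~q -> ~p, w1   [|-rule on 15 (branches; this branch)]
19. ~p, w2   [|-rule on 16 (branches; this branch)]
20. ~p, w1   [->-rule on 18 (branches; this branch)]
Accessibility: w0Rw0, w0Rw1, w0Rw2, w1Rw0, w1Rw1, w1Rw2, w2Rw0, w2Rw1, w2Rw2
Branch closes: p and ~p both at w1.
Every branch closes (one shown): valid in S5.

S5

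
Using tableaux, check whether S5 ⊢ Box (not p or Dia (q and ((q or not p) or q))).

Invalid (countermodel exists)

Tableau for the negation not Box (not p or Dia (q and ((q or not p) or q))):
1. not Box (not p or Dia (q and ((q or not p) or q))), 0
2. not (not p or Dia (q and ((q or not p) or q))), 1   [neg-Box-rule on 1: fresh world 1, 0R1]
3. p, 1   [neg-or-rule on 2]
4. not Dia (q and ((q or not p) or q)), 1   [neg-or-rule on 2]
5. not (q and ((q or not p) or q)), 0   [neg-Dia-rule on 4 via 1R0]
6. not (q and ((q or not p) or q)), 1   [neg-Dia-rule on 4 via 1R1]
7. not ((q or not p) or q), 0   [neg-and-rule on 5 (branches; this branch)]
8. not (q or not p), 0   [neg-or-rule on 7]
9. not q, 0   [neg-or-rule on 7]
10. p, 0   [neg-or-rule on 8]
11. not ((q or not p) or q), 1   [neg-and-rule on 6 (branches; this branch)]
12. not (q or not p), 1   [neg-or-rule on 11]
13. not q, 1   [neg-or-rule on 11]
Accessibility: 0R0, 0R1, 1R0, 1R1
The negation has an open branch (countermodel exists).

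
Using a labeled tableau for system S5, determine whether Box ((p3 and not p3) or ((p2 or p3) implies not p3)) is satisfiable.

1. Box ((p3 and not p3) or ((p2 or p3) implies not p3)), w0
2. (p3 and not p3) or ((p2 or p3) implies not p3), w0
3. (p2 or p3) implies not p3, w0
4. not p3, w0
Accessibility: w0Rw0

Yes, satisfiable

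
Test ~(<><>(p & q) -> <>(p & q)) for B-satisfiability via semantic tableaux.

1. ~(<><>(p & q) -> <>(p & q)), w0
2. <><>(p & q), w0
3. ~<>(p & q), w0
4. ~(p & q), w0
5. ~q, w0
6. <>(p & q), w1
7. ~(p & q), w1
8. ~q, w1
9. p & q, w2
10. p, w2
11. q, w2
Accessibility: w0Rw0, w0Rw1, w1Rw0, w1Rw1, w1Rw2, w2Rw1, w2Rw2

Satisfiable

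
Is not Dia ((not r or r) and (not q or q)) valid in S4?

Not valid

Tableau for the negation Dia ((not r or r) and (not q or q)):
1. Dia ((not r or r) and (not q or q)), u
2. (not r or r) and (not q or q), v
3. not r or r, v
4. not q or q, v
5. r, v
6. q, v
Accessibility: uRu, uRv, vRv
The negation has an open branch (countermodel exists).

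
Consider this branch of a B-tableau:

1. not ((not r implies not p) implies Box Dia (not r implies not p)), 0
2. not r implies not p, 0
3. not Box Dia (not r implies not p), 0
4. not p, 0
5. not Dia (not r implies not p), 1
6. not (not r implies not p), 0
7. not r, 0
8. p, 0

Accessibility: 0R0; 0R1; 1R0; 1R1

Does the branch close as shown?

Yes, closed

Both p and not p appear at 0.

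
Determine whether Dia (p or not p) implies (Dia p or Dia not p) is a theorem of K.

Yes, valid

Tableau for the negation not (Dia (p or not p) implies (Dia p or Dia not p)):
1. not (Dia (p or not p) implies (Dia p or Dia not p)), u
2. Dia (p or not p), u   [neg-implies-rule on 1]
3. not (Dia p or Dia not p), u   [neg-implies-rule on 1]
4. not Dia p, u   [neg-or-rule on 3]
5. not Dia not p, u   [neg-or-rule on 3]
6. p or not p, v   [Dia-rule on 2: fresh world v, uRv]
7. not p, v   [neg-Dia-rule on 4 via uRv]
8. p, v   [neg-Dia-rule on 5 via uRv]
Accessibility: uRv
Branch closes: p and not p both at v.
Every branch of the negation's tableau closes; the branch above is one of them.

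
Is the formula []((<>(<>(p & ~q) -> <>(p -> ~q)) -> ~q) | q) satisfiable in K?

Yes, satisfiable

1. []((<>(<>(p & ~q) -> <>(p -> ~q)) -> ~q) | q), u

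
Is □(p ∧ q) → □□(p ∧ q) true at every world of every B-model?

Invalid (countermodel exists)

Tableau for the negation ¬(□(p ∧ q) → □□(p ∧ q)):
1. ¬(□(p ∧ q) → □□(p ∧ q)), u
2. □(p ∧ q), u
3. ¬□□(p ∧ q), u
4. p ∧ q, u
5. p, u
6. q, u
7. ¬□(p ∧ q), v
8. p ∧ q, v
9. p, v
10. q, v
11. ¬(p ∧ q), w
12. ¬q, w
Accessibility: uRu, uRv, vRu, vRv, vRw, wRv, wRw
The negation has an open branch (countermodel exists).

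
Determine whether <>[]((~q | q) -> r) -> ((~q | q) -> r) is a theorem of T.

Tableau for the negation ~(<>[]((~q | q) -> r) -> ((~q | q) -> r)):
1. ~(<>[]((~q | q) -> r) -> ((~q | q) -> r)), u
2. <>[]((~q | q) -> r), u
3. ~((~q | q) -> r), u
4. ~q | q, u
5. ~r, u
6. q, u
7. []((~q | q) -> r), v
8. (~q | q) -> r, v
9. r, v
Accessibility: uRu, uRv, vRv
The negation has an open branch (countermodel exists).

Invalid (countermodel exists)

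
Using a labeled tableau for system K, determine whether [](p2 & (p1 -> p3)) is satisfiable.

Yes, satisfiable

1. [](p2 & (p1 -> p3)), 0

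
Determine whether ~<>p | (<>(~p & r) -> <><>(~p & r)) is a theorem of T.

Tableau for the negation ~(~<>p | (<>(~p & r) -> <><>(~p & r))):
1. ~(~<>p | (<>(~p & r) -> <><>(~p & r))), u
2. <>p, u   [~|-rule on 1]
3. ~(<>(~p & r) -> <><>(~p & r)), u   [~|-rule on 1]
4. <>(~p & r), u   [~->-rule on 3]
5. ~<><>(~p & r), u   [~->-rule on 3]
6. ~<>(~p & r), u   [~<>-rule on 5 via uRu]
7. ~(~p & r), u   [~<>-rule on 6 via uRu]
8. ~r, u   [~&-rule on 7 (branches; this branch)]
9. p, v   [<>-rule on 2: fresh world v, uRv]
10. ~<>(~p & r), v   [~<>-rule on 5 via uRv]
11. ~(~p & r), v   [~<>-rule on 6 via uRv]
12. ~r, v   [~&-rule on 11 (branches; this branch)]
13. ~p & r, w   [<>-rule on 4: fresh world w, uRw]
14. ~p, w   [&-rule on 13]
15. r, w   [&-rule on 13]
16. ~<>(~p & r), w   [~<>-rule on 5 via uRw]
17. ~(~p & r), w   [~<>-rule on 6 via uRw]
18. ~r, w   [~&-rule on 17 (branches; this branch)]
Accessibility: uRu, uRv, uRw, vRv, wRw
Branch closes: r and ~r both at w.
Every branch of the negation's tableau closes; the branch above is one of them.

Valid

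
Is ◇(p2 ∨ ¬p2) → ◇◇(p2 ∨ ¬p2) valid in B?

Tableau for the negation ¬(◇(p2 ∨ ¬p2) → ◇◇(p2 ∨ ¬p2)):
1. ¬(◇(p2 ∨ ¬p2) → ◇◇(p2 ∨ ¬p2)), u
2. ◇(p2 ∨ ¬p2), u   [¬→-rule on 1]
3. ¬◇◇(p2 ∨ ¬p2), u   [¬→-rule on 1]
4. ¬◇(p2 ∨ ¬p2), u   [¬◇-rule on 3 via uRu]
5. ¬(p2 ∨ ¬p2), u   [¬◇-rule on 4 via uRu]
6. ¬p2, u   [¬∨-rule on 5]
7. p2, u   [¬∨-rule on 5]
Accessibility: uRu
Branch closes: p2 and ¬p2 both at u.
All branches of the negation close; one closing branch shown above.

Yes, valid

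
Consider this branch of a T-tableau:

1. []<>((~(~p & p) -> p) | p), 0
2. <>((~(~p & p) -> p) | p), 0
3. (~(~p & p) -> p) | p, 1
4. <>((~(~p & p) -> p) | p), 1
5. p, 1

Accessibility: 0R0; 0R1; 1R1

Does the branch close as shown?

Not closed

No world carries both an atom and its negation.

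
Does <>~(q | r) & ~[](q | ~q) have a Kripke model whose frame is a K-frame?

Unsatisfiable

1. <>~(q | r) & ~[](q | ~q), 0
2. <>~(q | r), 0
3. ~[](q | ~q), 0
4. ~(q | r), 1
5. ~q, 1
6. ~r, 1
7. ~(q | ~q), 2
8. ~q, 2
9. q, 2
Accessibility: 0R1, 0R2
Branch closes: q and ~q both at 2.
(One branch shown.) All branches close.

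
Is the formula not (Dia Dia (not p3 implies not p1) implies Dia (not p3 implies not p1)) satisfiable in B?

Yes, satisfiable

1. not (Dia Dia (not p3 implies not p1) implies Dia (not p3 implies not p1)), w0
2. Dia Dia (not p3 implies not p1), w0
3. not Dia (not p3 implies not p1), w0
4. not (not p3 implies not p1), w0
5. not p3, w0
6. p1, w0
7. Dia (not p3 implies not p1), w1
8. not (not p3 implies not p1), w1
9. not p3, w1
10. p1, w1
11. not p3 implies not p1, w2
12. not p1, w2
Accessibility: w0Rw0, w0Rw1, w1Rw0, w1Rw1, w1Rw2, w2Rw1, w2Rw2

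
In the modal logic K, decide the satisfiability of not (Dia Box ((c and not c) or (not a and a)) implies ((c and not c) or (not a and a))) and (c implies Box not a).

1. not (Dia Box ((c and not c) or (not a and a)) implies ((c and not c) or (not a and a))) and (c implies Box not a), u
2. not (Dia Box ((c and not c) or (not a and a)) implies ((c and not c) or (not a and a))), u
3. c implies Box not a, u
4. Dia Box ((c and not c) or (not a and a)), u
5. not ((c and not c) or (not a and a)), u
6. not (c and not c), u
7. not (not a and a), u
8. Box not a, u
9. c, u
10. not a, u
11. Box ((c and not c) or (not a and a)), v
12. not a, v
Accessibility: uRv

Satisfiable (open branch found)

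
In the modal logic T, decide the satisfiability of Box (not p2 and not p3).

Satisfiable

1. Box (not p2 and not p3), 0
2. not p2 and not p3, 0
3. not p2, 0
4. not p3, 0
Accessibility: 0R0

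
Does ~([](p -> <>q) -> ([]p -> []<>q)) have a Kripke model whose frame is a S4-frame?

Unsatisfiable (every branch closes)

1. ~([](p -> <>q) -> ([]p -> []<>q)), 0
2. [](p -> <>q), 0
3. ~([]p -> []<>q), 0
4. []p, 0
5. ~[]<>q, 0
6. p -> <>q, 0
7. p, 0
8. <>q, 0
9. ~<>q, 1
10. p -> <>q, 1
11. p, 1
12. ~q, 1
13. <>q, 1
14. q, 2
15. p -> <>q, 2
16. p, 2
17. <>q, 2
18. q, 3
19. p -> <>q, 3
20. p, 3
21. ~q, 3
Accessibility: 0R0, 0R1, 0R2, 0R3, 1R1, 1R3, 2R2, 3R3
Branch closes: q and ~q both at 3.
Every branch closes; the branch above is one of them.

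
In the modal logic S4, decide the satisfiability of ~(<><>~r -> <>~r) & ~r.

Unsatisfiable (every branch closes)

1. ~(<><>~r -> <>~r) & ~r, u
2. ~(<><>~r -> <>~r), u
3. ~r, u
4. <><>~r, u
5. ~<>~r, u
6. r, u
Accessibility: uRu
Branch closes: r and ~r both at u.
Every branch closes; the branch above is one of them.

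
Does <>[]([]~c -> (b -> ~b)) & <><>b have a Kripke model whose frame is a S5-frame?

1. <>[]([]~c -> (b -> ~b)) & <><>b, w0
2. <>[]([]~c -> (b -> ~b)), w0
3. <><>b, w0
4. []([]~c -> (b -> ~b)), w1
5. []~c -> (b -> ~b), w0
6. []~c -> (b -> ~b), w1
7. b -> ~b, w0
8. b -> ~b, w1
9. ~b, w0
10. ~b, w1
11. <>b, w2
12. []~c -> (b -> ~b), w2
13. b -> ~b, w2
14. ~b, w2
15. b, w3
16. []~c -> (b -> ~b), w3
17. ~[]~c, w3
18. c, w4
19. []~c -> (b -> ~b), w4
20. b -> ~b, w4
21. ~b, w4
Accessibility: w0Rw0, w0Rw1, w0Rw2, w0Rw3, w0Rw4, w1Rw0, w1Rw1, w1Rw2, w1Rw3, w1Rw4, w2Rw0, w2Rw1, w2Rw2, w2Rw3, w2Rw4, w3Rw0, w3Rw1, w3Rw2, w3Rw3, w3Rw4, w4Rw0, w4Rw1, w4Rw2, w4Rw3, w4Rw4

Satisfiable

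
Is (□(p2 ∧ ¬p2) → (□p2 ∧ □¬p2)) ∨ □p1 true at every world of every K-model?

Tableau for the negation ¬((□(p2 ∧ ¬p2) → (□p2 ∧ □¬p2)) ∨ □p1):
1. ¬((□(p2 ∧ ¬p2) → (□p2 ∧ □¬p2)) ∨ □p1), u
2. ¬(□(p2 ∧ ¬p2) → (□p2 ∧ □¬p2)), u
3. ¬□p1, u
4. □(p2 ∧ ¬p2), u
5. ¬(□p2 ∧ □¬p2), u
6. ¬□¬p2, u
7. ¬p1, v
8. p2 ∧ ¬p2, v
9. p2, v
10. ¬p2, v
Accessibility: uRv
Branch closes: p2 and ¬p2 both at v.
Every branch of the negation's tableau closes; the branch above is one of them.

Yes, valid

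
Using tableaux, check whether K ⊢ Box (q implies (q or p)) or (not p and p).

Valid in K

Tableau for the negation not (Box (q implies (q or p)) or (not p and p)):
1. not (Box (q implies (q or p)) or (not p and p)), u
2. not Box (q implies (q or p)), u
3. not (not p and p), u
4. not p, u
5. not (q implies (q or p)), v
6. q, v
7. not (q or p), v
8. not q, v
9. not p, v
Accessibility: uRv
Branch closes: q and not q both at v.
All branches of the negation close; one closing branch shown above.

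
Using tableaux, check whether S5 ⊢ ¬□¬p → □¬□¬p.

Yes, valid

Tableau for the negation ¬(¬□¬p → □¬□¬p):
1. ¬(¬□¬p → □¬□¬p), w0
2. ¬□¬p, w0
3. ¬□¬□¬p, w0
4. p, w1
5. □¬p, w2
6. ¬p, w0
7. ¬p, w1
Accessibility: w0Rw0, w0Rw1, w0Rw2, w1Rw0, w1Rw1, w1Rw2, w2Rw0, w2Rw1, w2Rw2
Branch closes: p and ¬p both at w1.
All branches of the negation close; one closing branch shown above.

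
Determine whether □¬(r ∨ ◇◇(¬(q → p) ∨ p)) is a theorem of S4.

No, not valid

Tableau for the negation ¬□¬(r ∨ ◇◇(¬(q → p) ∨ p)):
1. ¬□¬(r ∨ ◇◇(¬(q → p) ∨ p)), u
2. r ∨ ◇◇(¬(q → p) ∨ p), v
3. ◇◇(¬(q → p) ∨ p), v
4. ◇(¬(q → p) ∨ p), w
5. ¬(q → p) ∨ p, x
6. p, x
Accessibility: uRu, uRv, uRw, uRx, vRv, vRw, vRx, wRw, wRx, xRx
The negation has an open branch (countermodel exists).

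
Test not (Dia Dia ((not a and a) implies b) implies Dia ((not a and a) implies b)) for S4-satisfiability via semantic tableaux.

1. not (Dia Dia ((not a and a) implies b) implies Dia ((not a and a) implies b)), w0
2. Dia Dia ((not a and a) implies b), w0
3. not Dia ((not a and a) implies b), w0
4. not ((not a and a) implies b), w0
5. not a and a, w0
6. not b, w0
7. not a, w0
8. a, w0
Accessibility: w0Rw0
Branch closes: a and not a both at w0.
All branches of the tableau close; one closing branch shown above.

No, unsatisfiable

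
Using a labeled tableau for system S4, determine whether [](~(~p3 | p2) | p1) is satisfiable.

Satisfiable

1. [](~(~p3 | p2) | p1), 0
2. ~(~p3 | p2) | p1, 0
3. p1, 0
Accessibility: 0R0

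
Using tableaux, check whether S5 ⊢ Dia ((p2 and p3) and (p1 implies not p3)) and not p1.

Not valid

Tableau for the negation not (Dia ((p2 and p3) and (p1 implies not p3)) and not p1):
1. not (Dia ((p2 and p3) and (p1 implies not p3)) and not p1), u
2. p1, u   [neg-and-rule on 1 (branches; this branch)]
Accessibility: uRu
The negation has an open branch (countermodel exists).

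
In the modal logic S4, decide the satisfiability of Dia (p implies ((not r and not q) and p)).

1. Dia (p implies ((not r and not q) and p)), w0
2. p implies ((not r and not q) and p), w1   [Dia-rule on 1: fresh world w1, w0Rw1]
3. (not r and not q) and p, w1   [implies-rule on 2 (branches; this branch)]
4. not r and not q, w1   [and-rule on 3]
5. p, w1   [and-rule on 3]
6. not r, w1   [and-rule on 4]
7. not q, w1   [and-rule on 4]
Accessibility: w0Rw0, w0Rw1, w1Rw1

Satisfiable (open branch found)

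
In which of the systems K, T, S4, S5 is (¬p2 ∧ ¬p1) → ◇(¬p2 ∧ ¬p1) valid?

T, S4, S5

T-tableau for the negation ¬((¬p2 ∧ ¬p1) → ◇(¬p2 ∧ ¬p1)):
1. ¬((¬p2 ∧ ¬p1) → ◇(¬p2 ∧ ¬p1)), 0
2. ¬p2 ∧ ¬p1, 0
3. ¬◇(¬p2 ∧ ¬p1), 0
4. ¬p2, 0
5. ¬p1, 0
6. ¬(¬p2 ∧ ¬p1), 0
7. p1, 0
Accessibility: 0R0
Branch closes: p1 and ¬p1 both at 0.
Every branch closes (one shown): valid in T, hence also in S4, S5 (every theorem of T is a theorem of S4 and S5).
K-tableau for the negation ¬((¬p2 ∧ ¬p1) → ◇(¬p2 ∧ ¬p1)):
1. ¬((¬p2 ∧ ¬p1) → ◇(¬p2 ∧ ¬p1)), 0
2. ¬p2 ∧ ¬p1, 0
3. ¬◇(¬p2 ∧ ¬p1), 0
4. ¬p2, 0
5. ¬p1, 0
Complete open branch: countermodel on a K-frame, so not valid in K.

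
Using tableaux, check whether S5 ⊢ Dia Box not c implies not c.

Tableau for the negation not (Dia Box not c implies not c):
1. not (Dia Box not c implies not c), 0
2. Dia Box not c, 0
3. c, 0
4. Box not c, 1
5. not c, 0
Accessibility: 0R0, 0R1, 1R0, 1R1
Branch closes: c and not c both at 0.
Every branch of the negation's tableau closes; the branch above is one of them.

Yes, valid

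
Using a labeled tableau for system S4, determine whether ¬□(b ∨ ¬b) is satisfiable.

Unsatisfiable

1. ¬□(b ∨ ¬b), u
2. ¬(b ∨ ¬b), v
3. ¬b, v
4. b, v
Accessibility: uRu, uRv, vRv
Branch closes: b and ¬b both at v.
All branches of the tableau close; one closing branch shown above.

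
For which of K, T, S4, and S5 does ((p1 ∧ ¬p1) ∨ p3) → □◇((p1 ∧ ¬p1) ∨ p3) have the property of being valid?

S5

S5-tableau for the negation ¬(((p1 ∧ ¬p1) ∨ p3) → □◇((p1 ∧ ¬p1) ∨ p3)):
1. ¬(((p1 ∧ ¬p1) ∨ p3) → □◇((p1 ∧ ¬p1) ∨ p3)), w0
2. (p1 ∧ ¬p1) ∨ p3, w0   [¬→-rule on 1]
3. ¬□◇((p1 ∧ ¬p1) ∨ p3), w0   [¬→-rule on 1]
4. p3, w0   [∨-rule on 2 (branches; this branch)]
5. ¬◇((p1 ∧ ¬p1) ∨ p3), w1   [¬□-rule on 3: fresh world w1, w0Rw1]
6. ¬((p1 ∧ ¬p1) ∨ p3), w0   [¬◇-rule on 5 via w1Rw0]
7. ¬(p1 ∧ ¬p1), w0   [¬∨-rule on 6]
8. ¬p3, w0   [¬∨-rule on 6]
Accessibility: w0Rw0, w0Rw1, w1Rw0, w1Rw1
Branch closes: p3 and ¬p3 both at w0.
Every branch closes (one shown): valid in S5.
S4-tableau for the negation ¬(((p1 ∧ ¬p1) ∨ p3) → □◇((p1 ∧ ¬p1) ∨ p3)):
1. ¬(((p1 ∧ ¬p1) ∨ p3) → □◇((p1 ∧ ¬p1) ∨ p3)), w0
2. (p1 ∧ ¬p1) ∨ p3, w0   [¬→-rule on 1]
3. ¬□◇((p1 ∧ ¬p1) ∨ p3), w0   [¬→-rule on 1]
4. p3, w0   [∨-rule on 2 (branches; this branch)]
5. ¬◇((p1 ∧ ¬p1) ∨ p3), w1   [¬□-rule on 3: fresh world w1, w0Rw1]
6. ¬((p1 ∧ ¬p1) ∨ p3), w1   [¬◇-rule on 5 via w1Rw1]
7. ¬(p1 ∧ ¬p1), w1   [¬∨-rule on 6]
8. ¬p3, w1   [¬∨-rule on 6]
9. p1, w1   [¬∧-rule on 7 (branches; this branch)]
Accessibility: w0Rw0, w0Rw1, w1Rw1
Complete open branch: countermodel on an S4-frame, so not valid in S4, nor in K, T (the same frame is also a K-frame and a T-frame).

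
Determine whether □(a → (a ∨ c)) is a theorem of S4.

Tableau for the negation ¬□(a → (a ∨ c)):
1. ¬□(a → (a ∨ c)), w0
2. ¬(a → (a ∨ c)), w1
3. a, w1
4. ¬(a ∨ c), w1
5. ¬a, w1
6. ¬c, w1
Accessibility: w0Rw0, w0Rw1, w1Rw1
Branch closes: a and ¬a both at w1.
All branches of the negation close; one closing branch shown above.

Valid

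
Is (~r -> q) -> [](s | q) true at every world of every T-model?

Not valid

Tableau for the negation ~((~r -> q) -> [](s | q)):
1. ~((~r -> q) -> [](s | q)), 0
2. ~r -> q, 0   [~->-rule on 1]
3. ~[](s | q), 0   [~->-rule on 1]
4. q, 0   [->-rule on 2 (branches; this branch)]
5. ~(s | q), 1   [~[]-rule on 3: fresh world 1, 0R1]
6. ~s, 1   [~|-rule on 5]
7. ~q, 1   [~|-rule on 5]
Accessibility: 0R0, 0R1, 1R1
The negation has an open branch (countermodel exists).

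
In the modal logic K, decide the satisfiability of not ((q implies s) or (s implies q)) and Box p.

1. not ((q implies s) or (s implies q)) and Box p, 0
2. not ((q implies s) or (s implies q)), 0   [and-rule on 1]
3. Box p, 0   [and-rule on 1]
4. not (q implies s), 0   [neg-or-rule on 2]
5. not (s implies q), 0   [neg-or-rule on 2]
6. q, 0   [neg-implies-rule on 4]
7. not s, 0   [neg-implies-rule on 4]
8. s, 0   [neg-implies-rule on 5]
9. not q, 0   [neg-implies-rule on 5]
Branch closes: s and not s both at 0.
(One branch shown.) All branches close.

Unsatisfiable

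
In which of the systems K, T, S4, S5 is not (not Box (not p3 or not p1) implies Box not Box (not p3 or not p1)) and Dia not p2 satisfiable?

S4-tableau for the formula:
1. not (not Box (not p3 or not p1) implies Box not Box (not p3 or not p1)) and Dia not p2, 0
2. not (not Box (not p3 or not p1) implies Box not Box (not p3 or not p1)), 0
3. Dia not p2, 0
4. not Box (not p3 or not p1), 0
5. not Box not Box (not p3 or not p1), 0
6. not p2, 1
7. not (not p3 or not p1), 2
8. p3, 2
9. p1, 2
10. Box (not p3 or not p1), 3
11. not p3 or not p1, 3
12. not p1, 3
Accessibility: 0R0, 0R1, 0R2, 0R3, 1R1, 2R2, 3R3
Complete open branch: satisfiable in S4, hence also in K, T (this S4-model is also a K-model and a T-model).
S5-tableau for the formula:
1. not (not Box (not p3 or not p1) implies Box not Box (not p3 or not p1)) and Dia not p2, 0
2. not (not Box (not p3 or not p1) implies Box not Box (not p3 or not p1)), 0
3. Dia not p2, 0
4. not Box (not p3 or not p1), 0
5. not Box not Box (not p3 or not p1), 0
6. not p2, 1
7. not (not p3 or not p1), 2
8. p3, 2
9. p1, 2
10. Box (not p3 or not p1), 3
11. not p3 or not p1, 0
12. not p3 or not p1, 1
13. not p3 or not p1, 2
14. not p3 or not p1, 3
15. not p1, 0
16. not p1, 1
17. not p1, 2
Accessibility: 0R0, 0R1, 0R2, 0R3, 1R0, 1R1, 1R2, 1R3, 2R0, 2R1, 2R2, 2R3, 3R0, 3R1, 3R2, 3R3
Branch closes: p1 and not p1 both at 2.
Every branch closes (one shown): unsatisfiable in S5.

K, T, S4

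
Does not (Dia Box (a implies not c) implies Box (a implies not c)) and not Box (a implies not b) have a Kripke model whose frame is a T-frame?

Yes, satisfiable

1. not (Dia Box (a implies not c) implies Box (a implies not c)) and not Box (a implies not b), 0
2. not (Dia Box (a implies not c) implies Box (a implies not c)), 0   [and-rule on 1]
3. not Box (a implies not b), 0   [and-rule on 1]
4. Dia Box (a implies not c), 0   [neg-implies-rule on 2]
5. not Box (a implies not c), 0   [neg-implies-rule on 2]
6. not (a implies not b), 1   [neg-Box-rule on 3: fresh world 1, 0R1]
7. a, 1   [neg-implies-rule on 6]
8. b, 1   [neg-implies-rule on 6]
9. Box (a implies not c), 2   [Dia-rule on 4: fresh world 2, 0R2]
10. a implies not c, 2   [Box-rule on 9 via 2R2]
11. not c, 2   [implies-rule on 10 (branches; this branch)]
12. not (a implies not c), 3   [neg-Box-rule on 5: fresh world 3, 0R3]
13. a, 3   [neg-implies-rule on 12]
14. c, 3   [neg-implies-rule on 12]
Accessibility: 0R0, 0R1, 0R2, 0R3, 1R1, 2R2, 3R3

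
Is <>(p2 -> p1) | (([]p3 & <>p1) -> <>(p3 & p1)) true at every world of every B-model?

Valid in B

Tableau for the negation ~(<>(p2 -> p1) | (([]p3 & <>p1) -> <>(p3 & p1))):
1. ~(<>(p2 -> p1) | (([]p3 & <>p1) -> <>(p3 & p1))), w0
2. ~<>(p2 -> p1), w0
3. ~(([]p3 & <>p1) -> <>(p3 & p1)), w0
4. []p3 & <>p1, w0
5. ~<>(p3 & p1), w0
6. []p3, w0
7. <>p1, w0
8. ~(p2 -> p1), w0
9. p2, w0
10. ~p1, w0
11. ~(p3 & p1), w0
12. p3, w0
13. p1, w1
14. ~(p2 -> p1), w1
15. p2, w1
16. ~p1, w1
Accessibility: w0Rw0, w0Rw1, w1Rw0, w1Rw1
Branch closes: p1 and ~p1 both at w1.
All branches of the negation close; one closing branch shown above.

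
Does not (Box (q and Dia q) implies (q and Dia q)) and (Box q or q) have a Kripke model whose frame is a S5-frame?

Unsatisfiable (every branch closes)

1. not (Box (q and Dia q) implies (q and Dia q)) and (Box q or q), w0
2. not (Box (q and Dia q) implies (q and Dia q)), w0
3. Box q or q, w0
4. Box (q and Dia q), w0
5. not (q and Dia q), w0
6. q and Dia q, w0
7. q, w0
8. Dia q, w0
9. not Dia q, w0
10. not q, w0
Accessibility: w0Rw0
Branch closes: q and not q both at w0.
(One branch shown.) All branches close.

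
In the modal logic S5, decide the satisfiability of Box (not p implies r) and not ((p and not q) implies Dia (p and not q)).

1. Box (not p implies r) and not ((p and not q) implies Dia (p and not q)), w0
2. Box (not p implies r), w0   [and-rule on 1]
3. not ((p and not q) implies Dia (p and not q)), w0   [and-rule on 1]
4. p and not q, w0   [neg-implies-rule on 3]
5. not Dia (p and not q), w0   [neg-implies-rule on 3]
6. p, w0   [and-rule on 4]
7. not q, w0   [and-rule on 4]
8. not p implies r, w0   [Box-rule on 2 via w0Rw0]
9. not (p and not q), w0   [neg-Dia-rule on 5 via w0Rw0]
10. r, w0   [implies-rule on 8 (branches; this branch)]
11. q, w0   [neg-and-rule on 9 (branches; this branch)]
Accessibility: w0Rw0
Branch closes: q and not q both at w0.
All branches of the tableau close; one closing branch shown above.

Unsatisfiable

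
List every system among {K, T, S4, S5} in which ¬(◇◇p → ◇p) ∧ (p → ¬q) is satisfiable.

S4-tableau for the formula:
1. ¬(◇◇p → ◇p) ∧ (p → ¬q), 0
2. ¬(◇◇p → ◇p), 0
3. p → ¬q, 0
4. ◇◇p, 0
5. ¬◇p, 0
6. ¬p, 0
7. ¬q, 0
8. ◇p, 1
9. ¬p, 1
10. p, 2
11. ¬p, 2
Accessibility: 0R0, 0R1, 0R2, 1R1, 1R2, 2R2
Branch closes: p and ¬p both at 2.
Every branch closes (one shown): unsatisfiable in S4, hence also in S5 (every S5-frame is an S4-frame).
T-tableau for the formula:
1. ¬(◇◇p → ◇p) ∧ (p → ¬q), 0
2. ¬(◇◇p → ◇p), 0
3. p → ¬q, 0
4. ◇◇p, 0
5. ¬◇p, 0
6. ¬p, 0
7. ¬q, 0
8. ◇p, 1
9. ¬p, 1
10. p, 2
Accessibility: 0R0, 0R1, 1R1, 1R2, 2R2
Complete open branch: satisfiable in T, hence also in K (this T-model is also a K-model).

K, T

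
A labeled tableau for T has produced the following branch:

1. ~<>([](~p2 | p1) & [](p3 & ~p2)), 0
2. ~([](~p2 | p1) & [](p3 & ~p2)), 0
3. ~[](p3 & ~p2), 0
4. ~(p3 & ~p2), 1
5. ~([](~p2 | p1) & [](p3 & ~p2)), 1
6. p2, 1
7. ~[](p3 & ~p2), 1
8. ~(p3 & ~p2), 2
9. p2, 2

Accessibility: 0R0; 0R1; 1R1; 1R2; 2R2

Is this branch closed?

There is no literal clash: for every atom and world, at most one sign appears.

Open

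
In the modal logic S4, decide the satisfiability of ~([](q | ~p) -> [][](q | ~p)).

Unsatisfiable (every branch closes)

1. ~([](q | ~p) -> [][](q | ~p)), u
2. [](q | ~p), u
3. ~[][](q | ~p), u
4. q | ~p, u
5. ~p, u
6. ~[](q | ~p), v
7. q | ~p, v
8. ~p, v
9. ~(q | ~p), w
10. ~q, w
11. p, w
12. q | ~p, w
13. ~p, w
Accessibility: uRu, uRv, uRw, vRv, vRw, wRw
Branch closes: p and ~p both at w.
All branches of the tableau close; one closing branch shown above.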